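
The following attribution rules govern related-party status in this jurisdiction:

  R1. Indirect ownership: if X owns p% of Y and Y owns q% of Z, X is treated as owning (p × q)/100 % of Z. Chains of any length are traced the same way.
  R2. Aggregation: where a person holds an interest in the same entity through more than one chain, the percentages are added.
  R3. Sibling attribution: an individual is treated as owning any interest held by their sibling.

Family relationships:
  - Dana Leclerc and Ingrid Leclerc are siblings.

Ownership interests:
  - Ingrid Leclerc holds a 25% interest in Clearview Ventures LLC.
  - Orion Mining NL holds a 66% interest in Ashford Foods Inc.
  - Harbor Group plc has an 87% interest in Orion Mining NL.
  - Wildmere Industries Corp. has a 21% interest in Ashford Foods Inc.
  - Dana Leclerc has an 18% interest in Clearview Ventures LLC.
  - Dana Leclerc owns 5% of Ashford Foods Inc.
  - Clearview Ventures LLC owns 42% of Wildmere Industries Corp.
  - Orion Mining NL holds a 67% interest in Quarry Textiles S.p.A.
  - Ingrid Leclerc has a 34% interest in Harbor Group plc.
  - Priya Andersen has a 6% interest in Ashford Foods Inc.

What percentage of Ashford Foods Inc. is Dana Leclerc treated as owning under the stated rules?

28.3154%

By sibling attribution (R3), Dana Leclerc is treated as also owning Ingrid Leclerc's interest in Clearview Ventures LLC, giving 18% + 25% = 43%.
By sibling attribution (R3), Dana Leclerc is treated as owning Ingrid Leclerc's 34% interest in Harbor Group plc.
Chain via Clearview Ventures LLC → Wildmere Industries Corp. (R1): 43% × 42% × 21% = 3.7926% of Ashford Foods Inc.
Direct interest in Ashford Foods Inc: 5%.
Chain via Harbor Group plc → Orion Mining NL (R1): 34% × 87% × 66% = 19.5228% of Ashford Foods Inc.
Aggregating (R2): 3.7926% + 5% + 19.5228% = 28.3154%.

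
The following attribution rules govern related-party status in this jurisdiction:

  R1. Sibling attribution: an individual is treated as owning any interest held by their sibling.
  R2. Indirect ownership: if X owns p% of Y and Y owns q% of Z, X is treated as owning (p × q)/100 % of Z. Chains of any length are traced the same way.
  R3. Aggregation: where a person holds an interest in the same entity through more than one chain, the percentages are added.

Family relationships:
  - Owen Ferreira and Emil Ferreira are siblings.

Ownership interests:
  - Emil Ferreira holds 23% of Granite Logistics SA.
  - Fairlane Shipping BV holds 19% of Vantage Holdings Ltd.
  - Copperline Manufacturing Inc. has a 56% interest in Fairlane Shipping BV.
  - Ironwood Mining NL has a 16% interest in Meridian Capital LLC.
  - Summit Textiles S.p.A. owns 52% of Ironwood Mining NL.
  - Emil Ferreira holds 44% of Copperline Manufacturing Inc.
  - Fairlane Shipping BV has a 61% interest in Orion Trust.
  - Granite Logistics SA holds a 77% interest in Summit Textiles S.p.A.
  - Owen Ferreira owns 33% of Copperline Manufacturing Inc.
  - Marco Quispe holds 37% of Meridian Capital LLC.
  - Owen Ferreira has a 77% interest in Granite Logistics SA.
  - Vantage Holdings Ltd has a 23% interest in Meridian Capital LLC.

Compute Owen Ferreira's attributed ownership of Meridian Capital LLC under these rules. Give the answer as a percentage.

By sibling attribution (R1), Owen Ferreira is treated as also owning Emil Ferreira's interest in Granite Logistics SA, giving 77% + 23% = 100%.
By sibling attribution (R1), Owen Ferreira is treated as also owning Emil Ferreira's interest in Copperline Manufacturing Inc, giving 33% + 44% = 77%.
Chain via Granite Logistics SA → Summit Textiles S.p.A. → Ironwood Mining NL (R2): 100% × 77% × 52% × 16% = 6.4064% of Meridian Capital LLC.
Chain via Copperline Manufacturing Inc. → Fairlane Shipping BV → Vantage Holdings Ltd (R2): 77% × 56% × 19% × 23% = 1.884344% of Meridian Capital LLC.
Aggregating (R3): 6.4064% + 1.884344% = 8.290744%.

8.290744%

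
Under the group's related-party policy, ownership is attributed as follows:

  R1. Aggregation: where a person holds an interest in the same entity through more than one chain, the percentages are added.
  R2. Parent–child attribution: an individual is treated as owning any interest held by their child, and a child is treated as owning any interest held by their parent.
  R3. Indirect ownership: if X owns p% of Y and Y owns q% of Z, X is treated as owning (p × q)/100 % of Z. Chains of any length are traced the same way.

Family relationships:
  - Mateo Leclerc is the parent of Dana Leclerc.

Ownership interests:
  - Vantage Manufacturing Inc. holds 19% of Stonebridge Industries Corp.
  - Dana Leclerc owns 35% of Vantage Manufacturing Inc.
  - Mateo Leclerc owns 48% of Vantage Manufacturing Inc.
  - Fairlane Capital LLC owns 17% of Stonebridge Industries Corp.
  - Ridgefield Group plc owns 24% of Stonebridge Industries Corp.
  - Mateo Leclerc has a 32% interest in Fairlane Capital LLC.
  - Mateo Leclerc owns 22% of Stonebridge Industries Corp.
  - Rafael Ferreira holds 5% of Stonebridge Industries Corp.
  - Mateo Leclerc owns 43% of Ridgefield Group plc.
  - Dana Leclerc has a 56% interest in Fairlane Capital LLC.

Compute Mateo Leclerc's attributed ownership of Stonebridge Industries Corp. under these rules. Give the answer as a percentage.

63.05%

By parent–child attribution (R2), Mateo Leclerc is treated as also owning Dana Leclerc's interest in Fairlane Capital LLC, giving 32% + 56% = 88%.
By parent–child attribution (R2), Mateo Leclerc is treated as also owning Dana Leclerc's interest in Vantage Manufacturing Inc, giving 48% + 35% = 83%.
Chain via Ridgefield Group plc (R3): 43% × 24% = 10.32% of Stonebridge Industries Corp.
Chain via Fairlane Capital LLC (R3): 88% × 17% = 14.96% of Stonebridge Industries Corp.
Chain via Vantage Manufacturing Inc. (R3): 83% × 19% = 15.77% of Stonebridge Industries Corp.
Direct interest in Stonebridge Industries Corp: 22%.
Aggregating (R1): 10.32% + 14.96% + 15.77% + 22% = 63.05%.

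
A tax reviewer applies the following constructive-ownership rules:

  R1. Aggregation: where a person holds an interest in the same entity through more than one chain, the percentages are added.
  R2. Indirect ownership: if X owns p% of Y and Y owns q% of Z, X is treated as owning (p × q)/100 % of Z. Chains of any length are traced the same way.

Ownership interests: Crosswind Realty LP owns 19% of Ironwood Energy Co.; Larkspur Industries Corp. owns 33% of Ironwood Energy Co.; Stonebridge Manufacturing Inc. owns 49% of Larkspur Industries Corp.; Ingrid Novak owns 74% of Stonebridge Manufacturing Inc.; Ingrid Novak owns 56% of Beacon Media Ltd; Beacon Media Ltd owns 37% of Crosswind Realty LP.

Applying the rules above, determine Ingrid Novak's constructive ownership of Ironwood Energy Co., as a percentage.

15.9026%

Chain via Beacon Media Ltd → Crosswind Realty LP (R2): 56% × 37% × 19% = 3.9368% of Ironwood Energy Co.
Chain via Stonebridge Manufacturing Inc. → Larkspur Industries Corp. (R2): 74% × 49% × 33% = 11.9658% of Ironwood Energy Co.
Aggregating (R1): 3.9368% + 11.9658% = 15.9026%.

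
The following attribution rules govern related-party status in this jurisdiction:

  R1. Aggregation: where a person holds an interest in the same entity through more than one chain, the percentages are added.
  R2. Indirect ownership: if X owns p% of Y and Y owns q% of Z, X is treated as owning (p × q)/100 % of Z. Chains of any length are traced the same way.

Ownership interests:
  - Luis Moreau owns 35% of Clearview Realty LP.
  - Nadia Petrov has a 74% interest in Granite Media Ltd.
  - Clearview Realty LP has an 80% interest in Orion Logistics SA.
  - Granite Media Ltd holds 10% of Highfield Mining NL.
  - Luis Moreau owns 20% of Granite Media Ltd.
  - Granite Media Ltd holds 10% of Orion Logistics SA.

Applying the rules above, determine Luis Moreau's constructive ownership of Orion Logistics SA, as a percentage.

Chain via Clearview Realty LP (R2): 35% × 80% = 28% of Orion Logistics SA.
Chain via Granite Media Ltd (R2): 20% × 10% = 2% of Orion Logistics SA.
Aggregating (R1): 28% + 2% = 30%.

30%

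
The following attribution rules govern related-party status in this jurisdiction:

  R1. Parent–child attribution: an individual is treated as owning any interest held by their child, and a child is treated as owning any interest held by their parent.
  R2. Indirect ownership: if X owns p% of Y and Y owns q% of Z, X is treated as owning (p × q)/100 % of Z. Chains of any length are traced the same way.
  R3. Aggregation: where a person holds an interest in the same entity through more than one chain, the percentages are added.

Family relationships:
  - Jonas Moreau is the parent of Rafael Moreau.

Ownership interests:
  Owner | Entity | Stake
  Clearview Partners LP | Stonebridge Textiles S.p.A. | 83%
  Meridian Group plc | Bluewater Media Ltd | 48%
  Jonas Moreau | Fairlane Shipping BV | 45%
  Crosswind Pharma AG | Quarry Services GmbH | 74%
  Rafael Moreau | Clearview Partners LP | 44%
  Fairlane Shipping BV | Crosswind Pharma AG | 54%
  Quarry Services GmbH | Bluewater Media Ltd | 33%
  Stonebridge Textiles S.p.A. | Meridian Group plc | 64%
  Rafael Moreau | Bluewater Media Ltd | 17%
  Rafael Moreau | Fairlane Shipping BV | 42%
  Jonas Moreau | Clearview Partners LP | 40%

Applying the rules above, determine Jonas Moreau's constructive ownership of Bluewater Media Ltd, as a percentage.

By parent–child attribution (R1), Jonas Moreau is treated as also owning Rafael Moreau's interest in Clearview Partners LP, giving 40% + 44% = 84%.
By parent–child attribution (R1), Jonas Moreau is treated as also owning Rafael Moreau's interest in Fairlane Shipping BV, giving 45% + 42% = 87%.
By parent–child attribution (R1), Jonas Moreau is treated as owning Rafael Moreau's 17% interest in Bluewater Media Ltd.
Chain via Clearview Partners LP → Stonebridge Textiles S.p.A. → Meridian Group plc (R2): 84% × 83% × 64% × 48% = 21.417984% of Bluewater Media Ltd.
Chain via Fairlane Shipping BV → Crosswind Pharma AG → Quarry Services GmbH (R2): 87% × 54% × 74% × 33% = 11.472516% of Bluewater Media Ltd.
Direct interest in Bluewater Media Ltd: 17%.
Aggregating (R3): 21.417984% + 11.472516% + 17% = 49.8905%.

49.8905%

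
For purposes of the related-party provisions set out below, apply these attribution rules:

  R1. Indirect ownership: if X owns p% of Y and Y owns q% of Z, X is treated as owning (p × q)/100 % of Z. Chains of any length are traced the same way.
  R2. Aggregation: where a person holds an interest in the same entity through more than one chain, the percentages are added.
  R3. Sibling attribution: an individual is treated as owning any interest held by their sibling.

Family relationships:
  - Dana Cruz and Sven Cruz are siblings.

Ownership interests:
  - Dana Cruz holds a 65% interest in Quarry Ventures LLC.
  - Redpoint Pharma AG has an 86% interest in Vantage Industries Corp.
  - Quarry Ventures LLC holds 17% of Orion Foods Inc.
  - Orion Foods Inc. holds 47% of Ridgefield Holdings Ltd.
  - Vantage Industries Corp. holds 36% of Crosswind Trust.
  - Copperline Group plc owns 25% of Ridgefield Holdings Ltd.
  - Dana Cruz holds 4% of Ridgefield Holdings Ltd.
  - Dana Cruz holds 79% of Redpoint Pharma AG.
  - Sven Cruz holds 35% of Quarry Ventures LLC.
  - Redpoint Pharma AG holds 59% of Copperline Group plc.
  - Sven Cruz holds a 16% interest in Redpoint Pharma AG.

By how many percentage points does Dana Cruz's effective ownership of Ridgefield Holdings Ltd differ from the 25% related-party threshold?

By sibling attribution (R3), Dana Cruz is treated as also owning Sven Cruz's interest in Redpoint Pharma AG, giving 79% + 16% = 95%.
By sibling attribution (R3), Dana Cruz is treated as also owning Sven Cruz's interest in Quarry Ventures LLC, giving 65% + 35% = 100%.
Chain via Redpoint Pharma AG → Copperline Group plc (R1): 95% × 59% × 25% = 14.0125% of Ridgefield Holdings Ltd.
Chain via Quarry Ventures LLC → Orion Foods Inc. (R1): 100% × 17% × 47% = 7.99% of Ridgefield Holdings Ltd.
Direct interest in Ridgefield Holdings Ltd: 4%.
Aggregating (R2): 14.0125% + 7.99% + 4% = 26.0025%.
26.0025% exceeds the 25% threshold by 1.0025 percentage points.

1.0025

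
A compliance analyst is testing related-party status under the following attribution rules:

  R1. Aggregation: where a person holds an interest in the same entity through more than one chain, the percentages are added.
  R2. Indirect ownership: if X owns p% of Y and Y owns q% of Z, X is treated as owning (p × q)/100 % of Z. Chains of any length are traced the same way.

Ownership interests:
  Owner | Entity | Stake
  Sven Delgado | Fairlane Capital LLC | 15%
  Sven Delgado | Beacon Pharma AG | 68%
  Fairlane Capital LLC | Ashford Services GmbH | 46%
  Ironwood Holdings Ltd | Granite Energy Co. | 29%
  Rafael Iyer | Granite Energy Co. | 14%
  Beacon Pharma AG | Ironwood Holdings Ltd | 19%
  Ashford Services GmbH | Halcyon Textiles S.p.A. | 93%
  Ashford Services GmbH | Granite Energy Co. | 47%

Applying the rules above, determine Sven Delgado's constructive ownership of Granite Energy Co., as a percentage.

Chain via Beacon Pharma AG → Ironwood Holdings Ltd (R2): 68% × 19% × 29% = 3.7468% of Granite Energy Co.
Chain via Fairlane Capital LLC → Ashford Services GmbH (R2): 15% × 46% × 47% = 3.243% of Granite Energy Co.
Aggregating (R1): 3.7468% + 3.243% = 6.9898%.

6.9898%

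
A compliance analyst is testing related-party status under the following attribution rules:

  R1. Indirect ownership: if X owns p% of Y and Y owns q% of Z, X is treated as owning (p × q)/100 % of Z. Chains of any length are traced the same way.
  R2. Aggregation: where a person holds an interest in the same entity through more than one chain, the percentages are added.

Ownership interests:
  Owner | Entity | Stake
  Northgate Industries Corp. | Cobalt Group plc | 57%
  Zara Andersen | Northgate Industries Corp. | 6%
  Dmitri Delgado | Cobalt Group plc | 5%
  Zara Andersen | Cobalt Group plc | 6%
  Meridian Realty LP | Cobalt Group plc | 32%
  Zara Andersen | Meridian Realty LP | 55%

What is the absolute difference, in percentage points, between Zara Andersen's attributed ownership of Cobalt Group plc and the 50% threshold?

Chain via Meridian Realty LP (R1): 55% × 32% = 17.6% of Cobalt Group plc.
Chain via Northgate Industries Corp. (R1): 6% × 57% = 3.42% of Cobalt Group plc.
Direct interest in Cobalt Group plc: 6%.
Aggregating (R2): 17.6% + 3.42% + 6% = 27.02%.
27.02% falls short of the 50% threshold by 22.98 percentage points.

22.98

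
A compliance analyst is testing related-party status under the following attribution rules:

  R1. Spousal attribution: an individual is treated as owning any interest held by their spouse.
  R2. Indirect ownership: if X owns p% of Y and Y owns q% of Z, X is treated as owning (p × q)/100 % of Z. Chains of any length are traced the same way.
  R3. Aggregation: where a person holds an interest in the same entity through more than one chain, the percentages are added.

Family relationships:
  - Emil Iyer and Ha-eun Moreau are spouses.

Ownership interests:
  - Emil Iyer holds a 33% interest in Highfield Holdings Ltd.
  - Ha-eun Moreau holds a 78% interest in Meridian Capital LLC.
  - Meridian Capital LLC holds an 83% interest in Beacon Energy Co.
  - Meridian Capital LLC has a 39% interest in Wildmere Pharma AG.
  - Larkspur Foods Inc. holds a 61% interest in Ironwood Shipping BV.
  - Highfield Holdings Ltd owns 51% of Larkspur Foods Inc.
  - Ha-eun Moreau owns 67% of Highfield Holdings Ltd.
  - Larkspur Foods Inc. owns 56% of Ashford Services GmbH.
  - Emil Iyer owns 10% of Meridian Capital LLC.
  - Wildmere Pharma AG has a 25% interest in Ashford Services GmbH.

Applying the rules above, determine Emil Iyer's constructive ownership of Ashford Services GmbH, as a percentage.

37.14%

By spousal attribution (R1), Emil Iyer is treated as also owning Ha-eun Moreau's interest in Meridian Capital LLC, giving 10% + 78% = 88%.
By spousal attribution (R1), Emil Iyer is treated as also owning Ha-eun Moreau's interest in Highfield Holdings Ltd, giving 33% + 67% = 100%.
Chain via Meridian Capital LLC → Wildmere Pharma AG (R2): 88% × 39% × 25% = 8.58% of Ashford Services GmbH.
Chain via Highfield Holdings Ltd → Larkspur Foods Inc. (R2): 100% × 51% × 56% = 28.56% of Ashford Services GmbH.
Aggregating (R3): 8.58% + 28.56% = 37.14%.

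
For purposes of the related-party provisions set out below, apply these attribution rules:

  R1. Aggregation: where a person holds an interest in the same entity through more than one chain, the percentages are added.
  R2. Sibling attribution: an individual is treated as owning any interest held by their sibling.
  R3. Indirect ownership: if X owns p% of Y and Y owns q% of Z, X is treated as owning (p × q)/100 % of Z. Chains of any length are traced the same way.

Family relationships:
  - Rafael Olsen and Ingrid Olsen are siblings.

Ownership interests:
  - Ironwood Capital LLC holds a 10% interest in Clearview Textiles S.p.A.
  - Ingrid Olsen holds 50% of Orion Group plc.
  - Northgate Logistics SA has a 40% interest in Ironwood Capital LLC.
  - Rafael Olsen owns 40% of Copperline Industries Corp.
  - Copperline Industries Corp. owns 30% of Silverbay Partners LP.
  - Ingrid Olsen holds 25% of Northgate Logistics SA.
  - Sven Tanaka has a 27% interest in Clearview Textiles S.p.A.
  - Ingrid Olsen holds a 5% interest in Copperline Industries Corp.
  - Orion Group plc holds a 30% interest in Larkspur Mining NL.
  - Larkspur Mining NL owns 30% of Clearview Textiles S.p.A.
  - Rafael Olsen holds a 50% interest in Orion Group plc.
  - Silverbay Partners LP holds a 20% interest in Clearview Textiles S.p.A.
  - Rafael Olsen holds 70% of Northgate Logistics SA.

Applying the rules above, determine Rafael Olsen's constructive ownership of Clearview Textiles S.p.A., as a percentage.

By sibling attribution (R2), Rafael Olsen is treated as also owning Ingrid Olsen's interest in Northgate Logistics SA, giving 70% + 25% = 95%.
By sibling attribution (R2), Rafael Olsen is treated as also owning Ingrid Olsen's interest in Copperline Industries Corp, giving 40% + 5% = 45%.
By sibling attribution (R2), Rafael Olsen is treated as also owning Ingrid Olsen's interest in Orion Group plc, giving 50% + 50% = 100%.
Chain via Northgate Logistics SA → Ironwood Capital LLC (R3): 95% × 40% × 10% = 3.8% of Clearview Textiles S.p.A.
Chain via Copperline Industries Corp. → Silverbay Partners LP (R3): 45% × 30% × 20% = 2.7% of Clearview Textiles S.p.A.
Chain via Orion Group plc → Larkspur Mining NL (R3): 100% × 30% × 30% = 9% of Clearview Textiles S.p.A.
Aggregating (R1): 3.8% + 2.7% + 9% = 15.5%.

15.5%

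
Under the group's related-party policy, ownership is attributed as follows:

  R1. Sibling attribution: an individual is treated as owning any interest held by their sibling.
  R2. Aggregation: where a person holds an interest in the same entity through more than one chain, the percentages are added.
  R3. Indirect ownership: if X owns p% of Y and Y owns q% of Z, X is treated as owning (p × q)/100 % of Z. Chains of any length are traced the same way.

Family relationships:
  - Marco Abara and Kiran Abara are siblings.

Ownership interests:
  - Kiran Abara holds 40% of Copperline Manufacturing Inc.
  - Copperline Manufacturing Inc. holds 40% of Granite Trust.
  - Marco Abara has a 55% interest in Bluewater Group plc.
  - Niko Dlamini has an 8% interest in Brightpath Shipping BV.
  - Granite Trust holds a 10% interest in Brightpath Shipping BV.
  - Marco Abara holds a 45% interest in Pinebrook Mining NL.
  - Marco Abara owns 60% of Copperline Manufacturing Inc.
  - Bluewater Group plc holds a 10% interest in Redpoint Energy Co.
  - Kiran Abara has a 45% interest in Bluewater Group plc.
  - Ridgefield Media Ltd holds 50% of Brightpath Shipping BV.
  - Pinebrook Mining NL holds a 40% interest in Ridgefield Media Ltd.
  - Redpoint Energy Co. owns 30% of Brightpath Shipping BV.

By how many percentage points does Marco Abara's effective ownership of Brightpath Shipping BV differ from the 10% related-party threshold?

By sibling attribution (R1), Marco Abara is treated as also owning Kiran Abara's interest in Copperline Manufacturing Inc, giving 60% + 40% = 100%.
By sibling attribution (R1), Marco Abara is treated as also owning Kiran Abara's interest in Bluewater Group plc, giving 55% + 45% = 100%.
Chain via Pinebrook Mining NL → Ridgefield Media Ltd (R3): 45% × 40% × 50% = 9% of Brightpath Shipping BV.
Chain via Copperline Manufacturing Inc. → Granite Trust (R3): 100% × 40% × 10% = 4% of Brightpath Shipping BV.
Chain via Bluewater Group plc → Redpoint Energy Co. (R3): 100% × 10% × 30% = 3% of Brightpath Shipping BV.
Aggregating (R2): 9% + 4% + 3% = 16%.
16% exceeds the 10% threshold by 6 percentage points.

6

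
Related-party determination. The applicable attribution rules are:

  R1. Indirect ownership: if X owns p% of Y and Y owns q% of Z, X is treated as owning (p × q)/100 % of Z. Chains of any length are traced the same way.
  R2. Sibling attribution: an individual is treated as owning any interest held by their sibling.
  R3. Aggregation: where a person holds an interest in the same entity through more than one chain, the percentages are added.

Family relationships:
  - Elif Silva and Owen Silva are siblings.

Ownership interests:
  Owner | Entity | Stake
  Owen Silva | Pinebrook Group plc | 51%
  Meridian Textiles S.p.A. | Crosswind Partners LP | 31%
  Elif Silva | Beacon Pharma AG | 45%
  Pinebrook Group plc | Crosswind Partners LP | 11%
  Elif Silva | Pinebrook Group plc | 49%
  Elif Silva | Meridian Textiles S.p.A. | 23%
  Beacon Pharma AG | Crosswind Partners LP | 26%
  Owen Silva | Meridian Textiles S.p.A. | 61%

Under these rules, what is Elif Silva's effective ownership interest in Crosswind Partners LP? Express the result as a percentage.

By sibling attribution (R2), Elif Silva is treated as also owning Owen Silva's interest in Pinebrook Group plc, giving 49% + 51% = 100%.
By sibling attribution (R2), Elif Silva is treated as also owning Owen Silva's interest in Meridian Textiles S.p.A, giving 23% + 61% = 84%.
Chain via Beacon Pharma AG (R1): 45% × 26% = 11.7% of Crosswind Partners LP.
Chain via Pinebrook Group plc (R1): 100% × 11% = 11% of Crosswind Partners LP.
Chain via Meridian Textiles S.p.A. (R1): 84% × 31% = 26.04% of Crosswind Partners LP.
Aggregating (R3): 11.7% + 11% + 26.04% = 48.74%.

48.74%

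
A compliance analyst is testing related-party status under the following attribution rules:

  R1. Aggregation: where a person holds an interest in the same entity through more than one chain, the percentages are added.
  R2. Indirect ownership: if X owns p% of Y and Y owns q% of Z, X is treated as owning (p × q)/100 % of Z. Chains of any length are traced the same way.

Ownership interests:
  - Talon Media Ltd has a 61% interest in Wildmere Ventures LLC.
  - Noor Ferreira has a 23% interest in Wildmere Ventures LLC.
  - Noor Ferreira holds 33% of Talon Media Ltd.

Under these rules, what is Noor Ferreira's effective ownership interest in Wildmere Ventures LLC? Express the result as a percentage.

Chain via Talon Media Ltd (R2): 33% × 61% = 20.13% of Wildmere Ventures LLC.
Direct interest in Wildmere Ventures LLC: 23%.
Aggregating (R1): 20.13% + 23% = 43.13%.

43.13%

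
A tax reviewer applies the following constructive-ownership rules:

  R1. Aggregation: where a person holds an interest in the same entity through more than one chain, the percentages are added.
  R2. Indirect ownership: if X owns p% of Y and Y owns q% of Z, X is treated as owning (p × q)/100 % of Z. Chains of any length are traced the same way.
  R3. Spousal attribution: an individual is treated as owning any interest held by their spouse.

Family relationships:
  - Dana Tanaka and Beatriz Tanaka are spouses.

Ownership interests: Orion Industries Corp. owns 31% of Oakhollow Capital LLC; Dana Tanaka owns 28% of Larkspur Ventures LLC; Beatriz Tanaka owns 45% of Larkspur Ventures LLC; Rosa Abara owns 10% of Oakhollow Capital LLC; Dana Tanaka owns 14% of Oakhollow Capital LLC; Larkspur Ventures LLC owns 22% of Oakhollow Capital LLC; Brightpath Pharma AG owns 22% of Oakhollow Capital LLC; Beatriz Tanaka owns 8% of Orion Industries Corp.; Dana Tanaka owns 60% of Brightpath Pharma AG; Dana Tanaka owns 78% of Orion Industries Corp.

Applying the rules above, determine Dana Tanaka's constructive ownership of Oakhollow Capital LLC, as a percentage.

69.92%

By spousal attribution (R3), Dana Tanaka is treated as also owning Beatriz Tanaka's interest in Larkspur Ventures LLC, giving 28% + 45% = 73%.
By spousal attribution (R3), Dana Tanaka is treated as also owning Beatriz Tanaka's interest in Orion Industries Corp, giving 78% + 8% = 86%.
Chain via Larkspur Ventures LLC (R2): 73% × 22% = 16.06% of Oakhollow Capital LLC.
Chain via Brightpath Pharma AG (R2): 60% × 22% = 13.2% of Oakhollow Capital LLC.
Chain via Orion Industries Corp. (R2): 86% × 31% = 26.66% of Oakhollow Capital LLC.
Direct interest in Oakhollow Capital LLC: 14%.
Aggregating (R1): 16.06% + 13.2% + 26.66% + 14% = 69.92%.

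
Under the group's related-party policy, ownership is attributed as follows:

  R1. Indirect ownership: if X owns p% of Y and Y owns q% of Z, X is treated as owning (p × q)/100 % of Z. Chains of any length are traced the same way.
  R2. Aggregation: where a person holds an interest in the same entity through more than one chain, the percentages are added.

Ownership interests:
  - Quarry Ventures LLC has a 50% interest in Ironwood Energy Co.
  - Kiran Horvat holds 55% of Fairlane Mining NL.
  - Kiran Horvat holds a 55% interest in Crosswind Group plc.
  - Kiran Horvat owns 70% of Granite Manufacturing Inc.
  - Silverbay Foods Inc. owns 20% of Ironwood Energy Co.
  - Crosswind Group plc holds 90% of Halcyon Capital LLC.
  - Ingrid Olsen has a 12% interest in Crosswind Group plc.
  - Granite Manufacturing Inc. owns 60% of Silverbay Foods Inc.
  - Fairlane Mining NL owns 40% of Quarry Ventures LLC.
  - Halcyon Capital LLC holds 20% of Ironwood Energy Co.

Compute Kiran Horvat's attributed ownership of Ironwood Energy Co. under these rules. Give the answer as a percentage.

Chain via Granite Manufacturing Inc. → Silverbay Foods Inc. (R1): 70% × 60% × 20% = 8.4% of Ironwood Energy Co.
Chain via Fairlane Mining NL → Quarry Ventures LLC (R1): 55% × 40% × 50% = 11% of Ironwood Energy Co.
Chain via Crosswind Group plc → Halcyon Capital LLC (R1): 55% × 90% × 20% = 9.9% of Ironwood Energy Co.
Aggregating (R2): 8.4% + 11% + 9.9% = 29.3%.

29.3%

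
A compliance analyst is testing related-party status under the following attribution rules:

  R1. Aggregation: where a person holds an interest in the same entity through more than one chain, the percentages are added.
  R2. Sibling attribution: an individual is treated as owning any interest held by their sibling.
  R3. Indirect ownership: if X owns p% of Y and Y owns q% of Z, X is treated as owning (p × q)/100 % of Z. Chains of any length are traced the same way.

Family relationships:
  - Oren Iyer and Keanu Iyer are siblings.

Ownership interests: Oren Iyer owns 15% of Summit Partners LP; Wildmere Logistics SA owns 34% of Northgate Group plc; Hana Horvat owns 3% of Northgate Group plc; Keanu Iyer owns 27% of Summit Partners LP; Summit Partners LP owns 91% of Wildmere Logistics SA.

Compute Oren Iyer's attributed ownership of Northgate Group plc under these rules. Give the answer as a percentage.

12.9948%

By sibling attribution (R2), Oren Iyer is treated as also owning Keanu Iyer's interest in Summit Partners LP, giving 15% + 27% = 42%.
Chain via Summit Partners LP → Wildmere Logistics SA (R3): 42% × 91% × 34% = 12.9948% of Northgate Group plc.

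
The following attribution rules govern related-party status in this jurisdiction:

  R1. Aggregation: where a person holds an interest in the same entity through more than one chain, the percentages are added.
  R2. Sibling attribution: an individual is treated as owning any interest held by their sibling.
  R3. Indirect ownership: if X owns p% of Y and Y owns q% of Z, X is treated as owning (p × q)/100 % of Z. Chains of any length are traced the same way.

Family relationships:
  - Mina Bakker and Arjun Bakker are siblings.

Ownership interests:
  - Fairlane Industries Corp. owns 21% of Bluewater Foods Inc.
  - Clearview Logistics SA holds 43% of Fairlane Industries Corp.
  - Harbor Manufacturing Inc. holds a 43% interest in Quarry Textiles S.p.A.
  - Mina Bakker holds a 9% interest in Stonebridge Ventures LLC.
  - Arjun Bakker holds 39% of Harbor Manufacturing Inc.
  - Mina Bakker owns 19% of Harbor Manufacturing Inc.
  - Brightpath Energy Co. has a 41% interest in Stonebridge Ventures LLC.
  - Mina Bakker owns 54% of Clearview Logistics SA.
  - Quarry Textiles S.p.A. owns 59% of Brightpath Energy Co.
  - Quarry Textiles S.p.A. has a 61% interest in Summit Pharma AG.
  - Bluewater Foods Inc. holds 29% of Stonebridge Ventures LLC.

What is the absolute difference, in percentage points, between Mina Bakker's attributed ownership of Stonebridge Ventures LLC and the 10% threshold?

By sibling attribution (R2), Mina Bakker is treated as also owning Arjun Bakker's interest in Harbor Manufacturing Inc, giving 19% + 39% = 58%.
Chain via Clearview Logistics SA → Fairlane Industries Corp. → Bluewater Foods Inc. (R3): 54% × 43% × 21% × 29% = 1.414098% of Stonebridge Ventures LLC.
Chain via Harbor Manufacturing Inc. → Quarry Textiles S.p.A. → Brightpath Energy Co. (R3): 58% × 43% × 59% × 41% = 6.032986% of Stonebridge Ventures LLC.
Direct interest in Stonebridge Ventures LLC: 9%.
Aggregating (R1): 1.414098% + 6.032986% + 9% = 16.447084%.
16.447084% exceeds the 10% threshold by 6.447084 percentage points.

6.447084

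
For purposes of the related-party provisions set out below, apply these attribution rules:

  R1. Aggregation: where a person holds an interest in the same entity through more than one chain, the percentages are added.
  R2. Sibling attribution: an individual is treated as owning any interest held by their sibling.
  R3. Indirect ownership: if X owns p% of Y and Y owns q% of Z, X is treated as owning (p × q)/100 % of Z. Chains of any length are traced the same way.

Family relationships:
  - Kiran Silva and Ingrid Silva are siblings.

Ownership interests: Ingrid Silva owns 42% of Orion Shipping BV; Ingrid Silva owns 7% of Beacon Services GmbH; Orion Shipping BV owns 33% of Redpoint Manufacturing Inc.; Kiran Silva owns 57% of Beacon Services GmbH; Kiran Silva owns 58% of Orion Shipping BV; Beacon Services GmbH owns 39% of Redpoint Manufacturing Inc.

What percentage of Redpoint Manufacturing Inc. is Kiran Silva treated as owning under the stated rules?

57.96%

By sibling attribution (R2), Kiran Silva is treated as also owning Ingrid Silva's interest in Beacon Services GmbH, giving 57% + 7% = 64%.
By sibling attribution (R2), Kiran Silva is treated as also owning Ingrid Silva's interest in Orion Shipping BV, giving 58% + 42% = 100%.
Chain via Beacon Services GmbH (R3): 64% × 39% = 24.96% of Redpoint Manufacturing Inc.
Chain via Orion Shipping BV (R3): 100% × 33% = 33% of Redpoint Manufacturing Inc.
Aggregating (R1): 24.96% + 33% = 57.96%.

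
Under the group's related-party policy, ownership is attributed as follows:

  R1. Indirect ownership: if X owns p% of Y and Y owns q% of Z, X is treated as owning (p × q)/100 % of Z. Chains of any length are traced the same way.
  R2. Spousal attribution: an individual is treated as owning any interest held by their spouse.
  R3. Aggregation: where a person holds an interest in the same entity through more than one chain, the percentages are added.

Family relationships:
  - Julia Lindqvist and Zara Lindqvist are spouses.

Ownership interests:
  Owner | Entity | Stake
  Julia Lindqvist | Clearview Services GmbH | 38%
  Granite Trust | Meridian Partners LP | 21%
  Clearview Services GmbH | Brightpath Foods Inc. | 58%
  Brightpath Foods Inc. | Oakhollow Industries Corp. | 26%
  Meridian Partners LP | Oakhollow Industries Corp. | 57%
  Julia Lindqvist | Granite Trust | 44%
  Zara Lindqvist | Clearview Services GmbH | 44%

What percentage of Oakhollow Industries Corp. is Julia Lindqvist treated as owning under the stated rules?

By spousal attribution (R2), Julia Lindqvist is treated as also owning Zara Lindqvist's interest in Clearview Services GmbH, giving 38% + 44% = 82%.
Chain via Granite Trust → Meridian Partners LP (R1): 44% × 21% × 57% = 5.2668% of Oakhollow Industries Corp.
Chain via Clearview Services GmbH → Brightpath Foods Inc. (R1): 82% × 58% × 26% = 12.3656% of Oakhollow Industries Corp.
Aggregating (R3): 5.2668% + 12.3656% = 17.6324%.

17.6324%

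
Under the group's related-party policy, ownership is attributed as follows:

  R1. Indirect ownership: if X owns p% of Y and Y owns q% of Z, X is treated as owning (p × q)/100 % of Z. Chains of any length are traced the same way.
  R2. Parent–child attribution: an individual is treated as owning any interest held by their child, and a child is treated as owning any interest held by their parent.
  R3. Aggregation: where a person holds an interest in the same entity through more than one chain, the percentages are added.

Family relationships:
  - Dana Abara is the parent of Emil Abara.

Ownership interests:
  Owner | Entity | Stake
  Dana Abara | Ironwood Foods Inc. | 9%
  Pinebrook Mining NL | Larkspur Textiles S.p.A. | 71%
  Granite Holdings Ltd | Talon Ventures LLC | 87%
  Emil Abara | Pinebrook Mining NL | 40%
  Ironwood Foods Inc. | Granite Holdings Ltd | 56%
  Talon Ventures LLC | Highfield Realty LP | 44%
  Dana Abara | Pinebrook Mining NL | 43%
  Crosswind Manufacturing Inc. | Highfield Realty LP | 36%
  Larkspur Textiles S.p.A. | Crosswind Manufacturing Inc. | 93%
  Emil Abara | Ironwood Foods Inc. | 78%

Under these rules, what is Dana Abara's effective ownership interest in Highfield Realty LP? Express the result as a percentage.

By parent–child attribution (R2), Dana Abara is treated as also owning Emil Abara's interest in Ironwood Foods Inc, giving 9% + 78% = 87%.
By parent–child attribution (R2), Dana Abara is treated as also owning Emil Abara's interest in Pinebrook Mining NL, giving 43% + 40% = 83%.
Chain via Ironwood Foods Inc. → Granite Holdings Ltd → Talon Ventures LLC (R1): 87% × 56% × 87% × 44% = 18.650016% of Highfield Realty LP.
Chain via Pinebrook Mining NL → Larkspur Textiles S.p.A. → Crosswind Manufacturing Inc. (R1): 83% × 71% × 93% × 36% = 19.729764% of Highfield Realty LP.
Aggregating (R3): 18.650016% + 19.729764% = 38.37978%.

38.37978%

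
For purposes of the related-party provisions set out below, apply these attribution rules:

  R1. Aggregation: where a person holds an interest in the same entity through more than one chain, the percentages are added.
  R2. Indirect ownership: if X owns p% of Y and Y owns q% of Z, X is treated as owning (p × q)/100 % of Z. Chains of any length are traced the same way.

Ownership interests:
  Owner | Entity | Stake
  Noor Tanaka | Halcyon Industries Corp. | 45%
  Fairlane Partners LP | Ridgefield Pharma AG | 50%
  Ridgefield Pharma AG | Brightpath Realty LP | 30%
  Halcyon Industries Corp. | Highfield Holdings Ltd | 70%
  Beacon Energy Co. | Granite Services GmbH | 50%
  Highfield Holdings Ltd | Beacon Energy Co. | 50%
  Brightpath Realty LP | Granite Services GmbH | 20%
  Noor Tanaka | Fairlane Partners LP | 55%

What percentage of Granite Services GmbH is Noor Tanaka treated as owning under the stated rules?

Chain via Halcyon Industries Corp. → Highfield Holdings Ltd → Beacon Energy Co. (R2): 45% × 70% × 50% × 50% = 7.875% of Granite Services GmbH.
Chain via Fairlane Partners LP → Ridgefield Pharma AG → Brightpath Realty LP (R2): 55% × 50% × 30% × 20% = 1.65% of Granite Services GmbH.
Aggregating (R1): 7.875% + 1.65% = 9.525%.

9.525%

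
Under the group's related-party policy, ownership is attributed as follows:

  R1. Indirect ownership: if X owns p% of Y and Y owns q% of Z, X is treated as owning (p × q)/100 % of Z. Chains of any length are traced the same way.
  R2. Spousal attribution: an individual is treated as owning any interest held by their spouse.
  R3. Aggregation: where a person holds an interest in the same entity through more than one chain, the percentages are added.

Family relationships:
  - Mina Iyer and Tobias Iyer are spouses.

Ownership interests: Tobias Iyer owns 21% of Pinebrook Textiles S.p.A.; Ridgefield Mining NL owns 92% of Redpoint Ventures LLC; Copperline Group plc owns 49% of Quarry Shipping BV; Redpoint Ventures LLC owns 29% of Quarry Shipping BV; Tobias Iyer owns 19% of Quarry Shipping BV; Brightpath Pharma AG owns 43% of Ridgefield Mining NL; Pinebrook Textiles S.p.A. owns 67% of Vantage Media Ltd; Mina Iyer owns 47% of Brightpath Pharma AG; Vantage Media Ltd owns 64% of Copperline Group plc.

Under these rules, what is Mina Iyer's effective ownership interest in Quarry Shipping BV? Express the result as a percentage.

28.80438%

By spousal attribution (R2), Mina Iyer is treated as owning Tobias Iyer's 21% interest in Pinebrook Textiles S.p.A.
By spousal attribution (R2), Mina Iyer is treated as owning Tobias Iyer's 19% interest in Quarry Shipping BV.
Chain via Brightpath Pharma AG → Ridgefield Mining NL → Redpoint Ventures LLC (R1): 47% × 43% × 92% × 29% = 5.392028% of Quarry Shipping BV.
Chain via Pinebrook Textiles S.p.A. → Vantage Media Ltd → Copperline Group plc (R1): 21% × 67% × 64% × 49% = 4.412352% of Quarry Shipping BV.
Direct interest in Quarry Shipping BV: 19%.
Aggregating (R3): 5.392028% + 4.412352% + 19% = 28.80438%.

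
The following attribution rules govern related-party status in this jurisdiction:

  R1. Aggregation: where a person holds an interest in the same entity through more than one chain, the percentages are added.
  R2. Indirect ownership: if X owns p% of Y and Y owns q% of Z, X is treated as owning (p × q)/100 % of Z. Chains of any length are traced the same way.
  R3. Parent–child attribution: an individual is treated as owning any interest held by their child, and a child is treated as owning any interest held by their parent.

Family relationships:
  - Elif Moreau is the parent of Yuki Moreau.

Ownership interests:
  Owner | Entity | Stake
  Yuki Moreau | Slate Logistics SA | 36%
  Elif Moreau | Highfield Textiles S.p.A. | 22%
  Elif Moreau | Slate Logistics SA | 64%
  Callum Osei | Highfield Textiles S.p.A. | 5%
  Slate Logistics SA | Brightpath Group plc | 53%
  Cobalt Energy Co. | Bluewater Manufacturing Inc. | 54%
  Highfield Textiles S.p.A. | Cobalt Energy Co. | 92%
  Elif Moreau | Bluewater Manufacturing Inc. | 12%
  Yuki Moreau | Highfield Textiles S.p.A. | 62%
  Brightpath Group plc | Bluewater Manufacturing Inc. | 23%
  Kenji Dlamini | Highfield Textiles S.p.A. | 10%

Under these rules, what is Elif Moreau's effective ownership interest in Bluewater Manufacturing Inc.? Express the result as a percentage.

65.9212%

By parent–child attribution (R3), Elif Moreau is treated as also owning Yuki Moreau's interest in Slate Logistics SA, giving 64% + 36% = 100%.
By parent–child attribution (R3), Elif Moreau is treated as also owning Yuki Moreau's interest in Highfield Textiles S.p.A, giving 22% + 62% = 84%.
Chain via Slate Logistics SA → Brightpath Group plc (R2): 100% × 53% × 23% = 12.19% of Bluewater Manufacturing Inc.
Chain via Highfield Textiles S.p.A. → Cobalt Energy Co. (R2): 84% × 92% × 54% = 41.7312% of Bluewater Manufacturing Inc.
Direct interest in Bluewater Manufacturing Inc: 12%.
Aggregating (R1): 12.19% + 41.7312% + 12% = 65.9212%.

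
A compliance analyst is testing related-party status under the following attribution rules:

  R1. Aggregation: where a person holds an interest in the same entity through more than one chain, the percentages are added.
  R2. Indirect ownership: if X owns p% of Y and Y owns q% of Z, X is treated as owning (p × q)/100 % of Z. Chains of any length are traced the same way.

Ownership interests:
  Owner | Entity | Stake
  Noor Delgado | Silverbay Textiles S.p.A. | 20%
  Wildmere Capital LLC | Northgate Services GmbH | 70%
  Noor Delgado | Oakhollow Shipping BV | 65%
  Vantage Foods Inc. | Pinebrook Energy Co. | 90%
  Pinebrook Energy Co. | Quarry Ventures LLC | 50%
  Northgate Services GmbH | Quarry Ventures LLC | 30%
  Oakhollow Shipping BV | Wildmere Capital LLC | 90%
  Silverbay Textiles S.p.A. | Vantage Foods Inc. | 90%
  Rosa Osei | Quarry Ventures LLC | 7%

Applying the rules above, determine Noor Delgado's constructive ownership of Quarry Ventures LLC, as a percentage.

Chain via Silverbay Textiles S.p.A. → Vantage Foods Inc. → Pinebrook Energy Co. (R2): 20% × 90% × 90% × 50% = 8.1% of Quarry Ventures LLC.
Chain via Oakhollow Shipping BV → Wildmere Capital LLC → Northgate Services GmbH (R2): 65% × 90% × 70% × 30% = 12.285% of Quarry Ventures LLC.
Aggregating (R1): 8.1% + 12.285% = 20.385%.

20.385%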